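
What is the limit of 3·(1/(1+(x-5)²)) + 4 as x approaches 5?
Direct substitution at x = 5 gives 7.

Final answer: 7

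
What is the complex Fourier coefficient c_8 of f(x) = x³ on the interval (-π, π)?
Compute the real Fourier coefficients first: a_8 = 0, b_8 = 3/128 - π^2/4.
Then c_8 = (a_8 − i·b_8)/2 = -3·i/256 + i·π^2/8.

Final answer: -3·i/256 + i·π^2/8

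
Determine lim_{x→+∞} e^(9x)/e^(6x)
This is an ∞/∞ indeterminate form as x → +∞.
Rewrite e^(9x)/e^(6x) = e^((9−6)x) = e^(3x); the exponent coefficient is 3 > 0 so e^(3x) → ∞.
Limit = ∞.

Final answer: ∞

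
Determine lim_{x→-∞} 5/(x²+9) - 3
Evaluate the dominant behaviour as x → -∞; each term tends to a finite value or vanishes.
Limit = -3.

Final answer: -3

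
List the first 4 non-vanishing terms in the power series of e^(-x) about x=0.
-x^3/6 + x^2/2 - x + 1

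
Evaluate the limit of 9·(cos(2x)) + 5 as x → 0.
Direct substitution at x = 0 gives 14.

Final answer: 14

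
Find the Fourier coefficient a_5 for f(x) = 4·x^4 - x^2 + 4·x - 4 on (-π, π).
a_5 = (1/π) ∫_{-π}^{π} f(x)·cos(5x) dx.
Evaluate the integral (use parity and integration by parts as needed): a_5 = 292/625 - 32·π^2/25.

Final answer: 292/625 - 32·π^2/25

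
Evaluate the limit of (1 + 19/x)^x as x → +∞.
As x → +∞: this is the defining limit (1 + 19/x)^x → e^19.
Limit = e^(19).

Final answer: e^(19)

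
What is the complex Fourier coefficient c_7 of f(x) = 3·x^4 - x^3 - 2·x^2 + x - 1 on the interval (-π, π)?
Compute the real Fourier coefficients first: a_7 = 536/2401 - 24·π^2/49, b_7 = 110/343 - 2·π^2/7.
Then c_7 = (a_7 − i·b_7)/2 = -12·π^2/49 + 268/2401 - 55·i/343 + i·π^2/7.

Final answer: -12·π^2/49 + 268/2401 - 55·i/343 + i·π^2/7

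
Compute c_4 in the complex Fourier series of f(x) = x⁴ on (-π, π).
Compute the real Fourier coefficients first: a_4 = -3/16 + π^2/2, b_4 = 0.
Then c_4 = (a_4 − i·b_4)/2 = -3/32 + π^2/4.

Final answer: -3/32 + π^2/4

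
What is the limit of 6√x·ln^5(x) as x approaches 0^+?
This is a 0·∞ indeterminate form at x → 0⁺.
Rewrite the product as 6·ln^5(x) / x^(-1/2) and apply L'Hôpital, or use the standard hierarchy x^(-1/2) ≫ |ln x|^5 as x → 0⁺.
The indeterminate product → 0, so the limit = 0.

Final answer: 0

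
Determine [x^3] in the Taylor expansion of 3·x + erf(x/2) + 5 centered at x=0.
Expand to order 3: 3·x + erf(x/2) + 5 = -x^3/(12·√(π)) + x·(1/√(π) + 3) + 5 + O(x^4).
The coefficient of x^3 is -1/(12·√(π)).

Final answer: -1/(12·√(π))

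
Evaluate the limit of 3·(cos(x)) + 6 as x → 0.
Direct substitution at x = 0 gives 9.

Final answer: 9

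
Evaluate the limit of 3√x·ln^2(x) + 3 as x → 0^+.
The product is a 0·∞ indeterminate form at x → 0⁺.
Rewrite the product as 3·ln^2(x) / x^(-1/2) and apply L'Hôpital, or use the standard hierarchy x^(-1/2) ≫ |ln x|^2 as x → 0⁺.
The indeterminate product → 0, so the limit = 3.

Final answer: 3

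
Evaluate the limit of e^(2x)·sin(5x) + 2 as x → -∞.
Evaluate the dominant behaviour as x → -∞; each term tends to a finite value or vanishes.
Limit = 2.

Final answer: 2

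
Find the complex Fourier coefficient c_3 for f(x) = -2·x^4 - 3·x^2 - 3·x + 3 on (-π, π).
Compute the real Fourier coefficients first: a_3 = 4/27 + 16·π^2/9, b_3 = -2.
Then c_3 = (a_3 − i·b_3)/2 = 2/27 + 8·π^2/9 + i.

Final answer: 2/27 + 8·π^2/9 + i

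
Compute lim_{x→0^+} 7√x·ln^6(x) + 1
The product is a 0·∞ indeterminate form at x → 0⁺.
Rewrite the product as 7·ln^6(x) / x^(-1/2) and apply L'Hôpital, or use the standard hierarchy x^(-1/2) ≫ |ln x|^6 as x → 0⁺.
The indeterminate product → 0, so the limit = 1.

Final answer: 1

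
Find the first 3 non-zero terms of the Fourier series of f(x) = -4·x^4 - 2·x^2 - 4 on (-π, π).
(-184 + 32·π^2)·cos(x) + (10 - 8·π^2)·cos(2·x) - 4·π^4/5 - 2·π^2/3 - 4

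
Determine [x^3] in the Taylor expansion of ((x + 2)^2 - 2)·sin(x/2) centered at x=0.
Expand to order 3: ((x + 2)^2 - 2)·sin(x/2) = 11·x^3/24 + 2·x^2 + x + O(x^4).
The coefficient of x^3 is 11/24.

Final answer: 11/24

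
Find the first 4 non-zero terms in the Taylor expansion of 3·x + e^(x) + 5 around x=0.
x^3/6 + x^2/2 + 4·x + 6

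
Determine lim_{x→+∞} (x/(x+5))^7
As x → +∞: x/(x+5) = 1/(1 + 5/x) → 1, and the 7th power of a limit-1 base also → 1.
Limit = 1.

Final answer: 1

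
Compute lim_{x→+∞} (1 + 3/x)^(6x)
As x → +∞: write (1 + 3/x)^(6x) = ((1 + 3/x)^x)^6 → (e^3)^6 = e^18.
Limit = e^(18).

Final answer: e^(18)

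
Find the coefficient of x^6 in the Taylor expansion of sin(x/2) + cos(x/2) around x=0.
Expand to order 6: sin(x/2) + cos(x/2) = -x^6/46080 + x^5/3840 + x^4/384 - x^3/48 - x^2/8 + x/2 + 1 + O(x^7).
The coefficient of x^6 is -1/46080.

Final answer: -1/46080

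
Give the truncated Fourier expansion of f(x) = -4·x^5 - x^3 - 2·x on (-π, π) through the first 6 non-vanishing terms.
(-952 - 8·π^4 + 158·π^2)·sin(x) + (-19·π^2 + 61/2 + 4·π^4)·sin(2·x) + (-8·π^4/3 - 392/81 + 142·π^2/27)·sin(3·x) + (-2·π^2 + 7/4 + 2·π^4)·sin(4·x) + (-8·π^4/5 - 632/625 + 22·π^2/25)·sin(5·x) + (-11·π^2/27 + 119/162 + 4·π^4/3)·sin(6·x)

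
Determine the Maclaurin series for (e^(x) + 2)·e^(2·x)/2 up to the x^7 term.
349·x^7/1440 + 857·x^6/1440 + 307·x^5/240 + 113·x^4/48 + 43·x^3/12 + 17·x^2/4 + 7·x/2 + 3/2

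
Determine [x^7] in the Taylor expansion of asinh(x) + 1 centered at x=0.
Expand to order 7: asinh(x) + 1 = -5·x^7/112 + 3·x^5/40 - x^3/6 + x + 1 + O(x^8).
The coefficient of x^7 is -5/112.

Final answer: -5/112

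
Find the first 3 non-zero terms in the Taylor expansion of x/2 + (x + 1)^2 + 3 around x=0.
x^2 + 5·x/2 + 4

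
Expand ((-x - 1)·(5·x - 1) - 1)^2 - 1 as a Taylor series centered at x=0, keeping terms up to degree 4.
25·x^4 + 40·x^3 + 16·x^2 - 1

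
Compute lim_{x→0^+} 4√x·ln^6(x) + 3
The product is a 0·∞ indeterminate form at x → 0⁺.
Rewrite the product as 4·ln^6(x) / x^(-1/2) and apply L'Hôpital, or use the standard hierarchy x^(-1/2) ≫ |ln x|^6 as x → 0⁺.
The indeterminate product → 0, so the limit = 3.

Final answer: 3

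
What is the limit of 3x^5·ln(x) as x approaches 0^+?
This is a 0·∞ indeterminate form at x → 0⁺.
Rewrite the product as 3·ln(x) / x^(-5) and apply L'Hôpital, or use the standard hierarchy x^(-5) ≫ |ln x| as x → 0⁺.
The indeterminate product → 0, so the limit = 0.

Final answer: 0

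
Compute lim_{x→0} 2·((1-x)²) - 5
Direct substitution at x = 0 gives -3.

Final answer: -3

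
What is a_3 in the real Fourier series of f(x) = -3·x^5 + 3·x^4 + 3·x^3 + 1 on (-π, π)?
a_3 = (1/π) ∫_{-π}^{π} f(x)·cos(3x) dx.
Evaluate the integral (use parity and integration by parts as needed): a_3 = 16/9 - 8·π^2/3.

Final answer: 16/9 - 8·π^2/3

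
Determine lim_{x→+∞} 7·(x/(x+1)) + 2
Evaluate the dominant behaviour as x → +∞; each term tends to a finite value or vanishes.
Limit = 9.

Final answer: 9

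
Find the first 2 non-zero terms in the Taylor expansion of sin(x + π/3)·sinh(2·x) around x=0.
x^2 + √(3)·x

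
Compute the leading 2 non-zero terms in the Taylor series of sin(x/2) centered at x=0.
-x^3/48 + x/2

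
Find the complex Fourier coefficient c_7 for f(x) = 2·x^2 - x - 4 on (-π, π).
Compute the real Fourier coefficients first: a_7 = -8/49, b_7 = -2/7.
Then c_7 = (a_7 − i·b_7)/2 = -4/49 + i/7.

Final answer: -4/49 + i/7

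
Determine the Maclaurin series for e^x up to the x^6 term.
x^6/720 + x^5/120 + x^4/24 + x^3/6 + x^2/2 + x + 1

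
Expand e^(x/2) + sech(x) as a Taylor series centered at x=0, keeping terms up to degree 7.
x^7/645120 - 1301·x^6/15360 + x^5/3840 + 27·x^4/128 + x^3/48 - 3·x^2/8 + x/2 + 2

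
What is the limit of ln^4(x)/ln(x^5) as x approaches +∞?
This is an ∞/∞ indeterminate form as x → +∞.
Write ln(x^5) = 5·ln(x), reducing the quotient to ln^3(x)/5 → ∞.
Limit = ∞.

Final answer: ∞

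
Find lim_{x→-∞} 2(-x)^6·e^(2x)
This is a 0·∞ indeterminate form at x → -∞.
Rewrite the product as 2(-x)^6 / e^(-2x) (an ∞/∞ form) and apply L'Hôpital, or use the standard hierarchy e^(2|x|) ≫ |(-x)^6| as x → -∞.
The indeterminate product → 0, so the limit = 0.

Final answer: 0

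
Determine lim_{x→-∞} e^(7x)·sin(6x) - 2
Evaluate the dominant behaviour as x → -∞; each term tends to a finite value or vanishes.
Limit = -2.

Final answer: -2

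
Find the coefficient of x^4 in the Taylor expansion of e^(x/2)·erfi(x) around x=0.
Expand to order 4: e^(x/2)·erfi(x) = 3·x^4/(8·√(π)) + 11·x^3/(12·√(π)) + x^2/√(π) + 2·x/√(π) + O(x^5).
The coefficient of x^4 is 3/(8·√(π)).

Final answer: 3/(8·√(π))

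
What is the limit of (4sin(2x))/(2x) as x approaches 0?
Both numerator and denominator → 0 as x → 0; this is a 0/0 indeterminate form.
Expand each to leading order near x = 0: numerator ~ 8·x, denominator ~ 2·x.
The limit of the ratio is 4.

Final answer: 4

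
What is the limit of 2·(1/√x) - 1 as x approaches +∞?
Evaluate the dominant behaviour as x → +∞; each term tends to a finite value or vanishes.
Limit = -1.

Final answer: -1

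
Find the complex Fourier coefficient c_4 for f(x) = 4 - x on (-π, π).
Compute the real Fourier coefficients first: a_4 = 0, b_4 = 1/2.
Then c_4 = (a_4 − i·b_4)/2 = -i/4.

Final answer: -i/4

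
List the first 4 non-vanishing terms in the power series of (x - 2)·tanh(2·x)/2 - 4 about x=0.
8·x^3/3 + x^2 - 2·x - 4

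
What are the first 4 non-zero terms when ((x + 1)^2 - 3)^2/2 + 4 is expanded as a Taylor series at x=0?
x^4/2 + 2·x^3 - 4·x + 6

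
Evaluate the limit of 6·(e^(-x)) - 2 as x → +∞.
Evaluate the dominant behaviour as x → +∞; each term tends to a finite value or vanishes.
Limit = -2.

Final answer: -2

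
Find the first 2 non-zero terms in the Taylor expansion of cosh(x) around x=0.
x^2/2 + 1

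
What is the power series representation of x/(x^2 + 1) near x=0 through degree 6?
x^5 - x^3 + x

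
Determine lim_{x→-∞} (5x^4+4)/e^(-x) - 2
The quotient is an ∞/∞ indeterminate form as x → -∞.
Compare growth rates of the dominant terms (exponentials ≫ polynomials ≫ logarithms), or apply L'Hôpital's rule; the quotient → 0.
Adding the constant: 0 - 2 = -2. Limit = -2.

Final answer: -2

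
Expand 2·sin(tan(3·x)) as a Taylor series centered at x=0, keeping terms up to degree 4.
9·x^3 + 6·x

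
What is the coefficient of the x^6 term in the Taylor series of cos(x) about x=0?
Expand to order 6: cos(x) = -x^6/720 + x^4/24 - x^2/2 + 1 + O(x^7).
The coefficient of x^6 is -1/720.

Final answer: -1/720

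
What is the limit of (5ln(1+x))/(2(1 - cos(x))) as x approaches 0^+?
Both numerator and denominator → 0 as x → 0^+; this is a 0/0 indeterminate form.
Expand each to leading order near x = 0: numerator ~ 5·x, denominator ~ x^2.
The limit of the ratio is ∞.

Final answer: ∞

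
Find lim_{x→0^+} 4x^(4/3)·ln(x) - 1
The product is a 0·∞ indeterminate form at x → 0⁺.
Rewrite the product as 4·ln(x) / x^(-4/3) and apply L'Hôpital, or use the standard hierarchy x^(-4/3) ≫ |ln x| as x → 0⁺.
The indeterminate product → 0, so the limit = -1.

Final answer: -1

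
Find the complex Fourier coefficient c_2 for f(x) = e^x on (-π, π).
Compute the real Fourier coefficients first: a_2 = (-1 + e^(2·π))·e^(-π)/(5·π), b_2 = (2 - 2·e^(2·π))·e^(-π)/(5·π).
Then c_2 = (a_2 − i·b_2)/2 = -e^(-π)/(10·π) + e^(π)/(10·π) - i·e^(-π)/(5·π) + i·e^(π)/(5·π).

Final answer: -e^(-π)/(10·π) + e^(π)/(10·π) - i·e^(-π)/(5·π) + i·e^(π)/(5·π)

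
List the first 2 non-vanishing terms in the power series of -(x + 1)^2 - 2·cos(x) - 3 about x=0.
-2·x - 6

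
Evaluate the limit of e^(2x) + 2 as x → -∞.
Evaluate the dominant behaviour as x → -∞; each term tends to a finite value or vanishes.
Limit = 2.

Final answer: 2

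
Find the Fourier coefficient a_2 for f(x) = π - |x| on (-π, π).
a_2 = (1/π) ∫_{-π}^{π} f(x)·cos(2x) dx.
Evaluate the integral (use parity and integration by parts as needed): a_2 = 0.

Final answer: 0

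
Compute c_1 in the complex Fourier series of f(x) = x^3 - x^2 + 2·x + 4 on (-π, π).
Compute the real Fourier coefficients first: a_1 = 4, b_1 = -8 + 2·π^2.
Then c_1 = (a_1 − i·b_1)/2 = 2 - i·π^2 + 4·i.

Final answer: 2 - i·π^2 + 4·i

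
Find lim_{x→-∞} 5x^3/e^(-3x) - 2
The quotient is an ∞/∞ indeterminate form as x → -∞.
Compare growth rates of the dominant terms (exponentials ≫ polynomials ≫ logarithms), or apply L'Hôpital's rule; the quotient → 0.
Adding the constant: 0 - 2 = -2. Limit = -2.

Final answer: -2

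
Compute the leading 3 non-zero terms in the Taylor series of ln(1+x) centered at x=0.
x^3/3 - x^2/2 + x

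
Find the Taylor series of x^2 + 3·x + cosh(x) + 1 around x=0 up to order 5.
x^4/24 + 3·x^2/2 + 3·x + 2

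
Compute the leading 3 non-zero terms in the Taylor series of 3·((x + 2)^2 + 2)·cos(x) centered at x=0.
-6·x^2 + 12·x + 18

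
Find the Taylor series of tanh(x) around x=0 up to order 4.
-x^3/3 + x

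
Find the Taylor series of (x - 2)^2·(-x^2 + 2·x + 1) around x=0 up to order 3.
6·x^3 - 11·x^2 + 4·x + 4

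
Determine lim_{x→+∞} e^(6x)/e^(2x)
This is an ∞/∞ indeterminate form as x → +∞.
Rewrite e^(6x)/e^(2x) = e^((6−2)x) = e^(4x); the exponent coefficient is 4 > 0 so e^(4x) → ∞.
Limit = ∞.

Final answer: ∞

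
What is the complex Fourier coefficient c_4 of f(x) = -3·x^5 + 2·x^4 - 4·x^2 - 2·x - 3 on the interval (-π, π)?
Compute the real Fourier coefficients first: a_4 = -11/8 + π^2, b_4 = -15·π^2/8 + 109/64 + 3·π^4/2.
Then c_4 = (a_4 − i·b_4)/2 = -11/16 + π^2/2 - 3·i·π^4/4 - 109·i/128 + 15·i·π^2/16.

Final answer: -11/16 + π^2/2 - 3·i·π^4/4 - 109·i/128 + 15·i·π^2/16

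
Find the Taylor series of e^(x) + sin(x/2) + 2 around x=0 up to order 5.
11·x^5/1280 + x^4/24 + 7·x^3/48 + x^2/2 + 3·x/2 + 3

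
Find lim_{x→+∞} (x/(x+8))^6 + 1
As x → +∞: x/(x+8) = 1/(1 + 8/x) → 1, and the 6th power of a limit-1 base also → 1; with the additive constant, 1 + 1 = 2.
Limit = 2.

Final answer: 2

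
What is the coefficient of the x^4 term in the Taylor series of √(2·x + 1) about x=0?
Expand to order 4: √(2·x + 1) = -5·x^4/8 + x^3/2 - x^2/2 + x + 1 + O(x^5).
The coefficient of x^4 is -5/8.

Final answer: -5/8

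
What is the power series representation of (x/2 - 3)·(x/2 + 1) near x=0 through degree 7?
x^2/4 - x - 3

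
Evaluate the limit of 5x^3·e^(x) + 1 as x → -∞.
The product is a 0·∞ indeterminate form at x → -∞.
Rewrite the product as 5x^3 / e^(-x) (an ∞/∞ form) and apply L'Hôpital, or use the standard hierarchy e^(|x|) ≫ |x^3| as x → -∞.
The indeterminate product → 0, so the limit = 1.

Final answer: 1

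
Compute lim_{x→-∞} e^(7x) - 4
Evaluate the dominant behaviour as x → -∞; each term tends to a finite value or vanishes.
Limit = -4.

Final answer: -4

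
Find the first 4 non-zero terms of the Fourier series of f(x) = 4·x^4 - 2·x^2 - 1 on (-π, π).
(200 - 32·π^2)·cos(x) + (-14 + 8·π^2)·cos(2·x) + (88/27 - 32·π^2/9)·cos(3·x) - 2·π^2/3 - 1 + 4·π^4/5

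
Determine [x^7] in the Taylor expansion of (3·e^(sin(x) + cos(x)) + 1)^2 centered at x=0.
Expand to order 7: (3·e^(sin(x) + cos(x)) + 1)^2 = x^7·(1 + 3·e)^2·(e/(120·(1 + 3·e)) + 73·e^(2)/(20·(1 + 3·e)^2)) + x^6·(1 + 3·e)^2·(71·e/(120·(1 + 3·e)) + 81·e^(2)/(20·(1 + 3·e)^2)) + x^5·(1 + 3·e)^2·(-15·e^(2)/(4·(1 + 3·e)^2) + 3·e/(5·(1 + 3·e))) + x^4·(1 + 3·e)^2·(-9·e^(2)/(1 + 3·e)^2 - 5·e/(4·(1 + 3·e))) - 3·e·x^3·(1 + 3·e) + 9·x^2·e^(2) + 6·e·x·(1 + 3·e) + (1 + 3·e)^2 + O(x^8).
The coefficient of x^7 is (1 + 3·e)^2·(e/(120·(1 + 3·e)) + 73·e^(2)/(20·(1 + 3·e)^2)).

Final answer: (1 + 3·e)^2·(e/(120·(1 + 3·e)) + 73·e^(2)/(20·(1 + 3·e)^2))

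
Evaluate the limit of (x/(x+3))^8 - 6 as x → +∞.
As x → +∞: x/(x+3) = 1/(1 + 3/x) → 1, and the 8th power of a limit-1 base also → 1; with the additive constant, 1 - 6 = -5.
Limit = -5.

Final answer: -5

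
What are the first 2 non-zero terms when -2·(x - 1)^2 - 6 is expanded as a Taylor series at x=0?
4·x - 8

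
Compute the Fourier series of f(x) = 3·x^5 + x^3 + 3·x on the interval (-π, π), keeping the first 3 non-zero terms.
(-118·π^2 + 6·π^4 + 714)·sin(x) + (-3·π^4 - 24 + 14·π^2)·sin(2·x) + (-34·π^2/9 + 122/27 + 2·π^4)·sin(3·x)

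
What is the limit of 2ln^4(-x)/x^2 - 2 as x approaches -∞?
The quotient is an ∞/∞ indeterminate form as x → -∞.
Compare growth rates of the dominant terms (exponentials ≫ polynomials ≫ logarithms), or apply L'Hôpital's rule; the quotient → 0.
Adding the constant: 0 - 2 = -2. Limit = -2.

Final answer: -2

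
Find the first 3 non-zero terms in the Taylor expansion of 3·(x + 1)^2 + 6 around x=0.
3·x^2 + 6·x + 9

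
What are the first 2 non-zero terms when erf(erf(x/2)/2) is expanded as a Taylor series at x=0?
x^3·(-1/(12·π) - 1/(12·π^2)) + x/π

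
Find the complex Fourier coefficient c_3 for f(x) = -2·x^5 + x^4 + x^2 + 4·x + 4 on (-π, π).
Compute the real Fourier coefficients first: a_3 = 4/27 - 8·π^2/9, b_3 = -4·π^4/3 + 56/81 + 80·π^2/27.
Then c_3 = (a_3 − i·b_3)/2 = -4·π^2/9 + 2/27 - 40·i·π^2/27 - 28·i/81 + 2·i·π^4/3.

Final answer: -4·π^2/9 + 2/27 - 40·i·π^2/27 - 28·i/81 + 2·i·π^4/3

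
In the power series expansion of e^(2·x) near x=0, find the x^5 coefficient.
Expand to order 5: e^(2·x) = 4·x^5/15 + 2·x^4/3 + 4·x^3/3 + 2·x^2 + 2·x + 1 + O(x^6).
The coefficient of x^5 is 4/15.

Final answer: 4/15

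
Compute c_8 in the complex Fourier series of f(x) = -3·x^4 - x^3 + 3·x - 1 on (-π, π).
Compute the real Fourier coefficients first: a_8 = 9/256 - 3·π^2/8, b_8 = -99/128 + π^2/4.
Then c_8 = (a_8 − i·b_8)/2 = -3·π^2/16 + 9/512 - i·π^2/8 + 99·i/256.

Final answer: -3·π^2/16 + 9/512 - i·π^2/8 + 99·i/256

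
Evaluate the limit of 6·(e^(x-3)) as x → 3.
Direct substitution at x = 3 gives 6.

Final answer: 6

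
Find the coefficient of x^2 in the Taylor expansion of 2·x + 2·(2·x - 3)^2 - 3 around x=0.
Expand to order 2: 2·x + 2·(2·x - 3)^2 - 3 = 8·x^2 - 22·x + 15 + O(x^3).
The coefficient of x^2 is 8.

Final answer: 8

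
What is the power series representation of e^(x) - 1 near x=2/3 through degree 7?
-1 + e^(2/3) + e^(2/3)·(x - 2/3) + e^(2/3)·(x - 2/3)^2/2 + e^(2/3)·(x - 2/3)^3/6 + e^(2/3)·(x - 2/3)^4/24 + e^(2/3)·(x - 2/3)^5/120 + e^(2/3)·(x - 2/3)^6/720 + e^(2/3)·(x - 2/3)^7/5040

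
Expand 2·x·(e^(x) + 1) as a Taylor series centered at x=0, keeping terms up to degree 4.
x^4/3 + x^3 + 2·x^2 + 4·x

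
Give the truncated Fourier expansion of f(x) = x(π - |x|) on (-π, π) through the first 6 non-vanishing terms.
8·sin(x)/π + 8·sin(3·x)/(27·π) + 8·sin(5·x)/(125·π) + 8·sin(7·x)/(343·π) + 8·sin(9·x)/(729·π) + 8·sin(11·x)/(1331·π)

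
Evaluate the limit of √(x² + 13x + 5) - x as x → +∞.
This is an ∞ − ∞ indeterminate form.
Multiply and divide by the conjugate √(x²+13x + 5) + x; the x² terms cancel, leaving (13x + 5)/(√(x²+13x + 5)+x) → 13/2.
Limit = 13/2.

Final answer: 13/2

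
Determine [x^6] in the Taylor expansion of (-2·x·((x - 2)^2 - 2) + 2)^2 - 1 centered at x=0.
Expand to order 6: (-2·x·((x - 2)^2 - 2) + 2)^2 - 1 = 4·x^6 - 32·x^5 + 80·x^4 - 72·x^3 + 48·x^2 - 16·x + 3 + O(x^7).
The coefficient of x^6 is 4.

Final answer: 4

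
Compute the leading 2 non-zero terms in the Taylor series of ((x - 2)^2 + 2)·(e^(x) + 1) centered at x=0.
12 - 2·x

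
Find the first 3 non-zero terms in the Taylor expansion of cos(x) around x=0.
x^4/24 - x^2/2 + 1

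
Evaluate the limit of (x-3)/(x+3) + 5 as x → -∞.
Evaluate the dominant behaviour as x → -∞; each term tends to a finite value or vanishes.
Limit = 6.

Final answer: 6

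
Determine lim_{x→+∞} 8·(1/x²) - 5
Evaluate the dominant behaviour as x → +∞; each term tends to a finite value or vanishes.
Limit = -5.

Final answer: -5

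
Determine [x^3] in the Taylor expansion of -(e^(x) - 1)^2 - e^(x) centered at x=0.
Expand to order 3: -(e^(x) - 1)^2 - e^(x) = -7·x^3/6 - 3·x^2/2 - x - 1 + O(x^4).
The coefficient of x^3 is -7/6.

Final answer: -7/6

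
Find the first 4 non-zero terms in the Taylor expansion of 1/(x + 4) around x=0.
-x^3/256 + x^2/64 - x/16 + 1/4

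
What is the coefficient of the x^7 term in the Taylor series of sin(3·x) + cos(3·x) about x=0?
Expand to order 7: sin(3·x) + cos(3·x) = -243·x^7/560 - 81·x^6/80 + 81·x^5/40 + 27·x^4/8 - 9·x^3/2 - 9·x^2/2 + 3·x + 1 + O(x^8).
The coefficient of x^7 is -243/560.

Final answer: -243/560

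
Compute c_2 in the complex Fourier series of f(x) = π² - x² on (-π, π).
Compute the real Fourier coefficients first: a_2 = -1, b_2 = 0.
Then c_2 = (a_2 − i·b_2)/2 = -1/2.

Final answer: -1/2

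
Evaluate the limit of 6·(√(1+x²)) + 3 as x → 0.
Direct substitution at x = 0 gives 9.

Final answer: 9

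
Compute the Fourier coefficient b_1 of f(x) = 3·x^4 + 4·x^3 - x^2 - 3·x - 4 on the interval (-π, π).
b_1 = (1/π) ∫_{-π}^{π} f(x)·sin(1x) dx.
Evaluate the integral (use parity and integration by parts as needed): b_1 = -54 + 8·π^2.

Final answer: -54 + 8·π^2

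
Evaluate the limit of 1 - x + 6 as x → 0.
Direct substitution at x = 0 gives 7.

Final answer: 7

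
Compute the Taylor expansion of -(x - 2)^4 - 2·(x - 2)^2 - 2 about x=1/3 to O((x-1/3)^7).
-1237/81 + 680·(x - 1/3)/27 - 56·(x - 1/3)^2/3 + 20·(x - 1/3)^3/3 - (x - 1/3)^4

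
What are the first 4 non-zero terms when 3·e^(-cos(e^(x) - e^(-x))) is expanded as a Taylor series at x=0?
16·x^6·e^(-1)/5 + 6·x^4·e^(-1) + 6·x^2·e^(-1) + 3·e^(-1)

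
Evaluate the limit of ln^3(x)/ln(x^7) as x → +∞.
This is an ∞/∞ indeterminate form as x → +∞.
Write ln(x^7) = 7·ln(x), reducing the quotient to ln^2(x)/7 → ∞.
Limit = ∞.

Final answer: ∞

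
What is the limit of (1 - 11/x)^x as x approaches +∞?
As x → +∞: this is the defining limit (1 - 11/x)^x → e^(-11).
Limit = e^(-11).

Final answer: e^(-11)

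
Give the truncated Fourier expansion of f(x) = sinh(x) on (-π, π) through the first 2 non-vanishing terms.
sin(x)·sinh(π)/π - 4·sin(2·x)·sinh(π)/(5·π)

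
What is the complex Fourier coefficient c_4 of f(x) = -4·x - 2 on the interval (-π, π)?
Compute the real Fourier coefficients first: a_4 = 0, b_4 = 2.
Then c_4 = (a_4 − i·b_4)/2 = -i.

Final answer: -i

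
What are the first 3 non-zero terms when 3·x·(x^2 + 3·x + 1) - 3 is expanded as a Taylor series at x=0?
9·x^2 + 3·x - 3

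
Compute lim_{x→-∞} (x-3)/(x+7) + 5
Evaluate the dominant behaviour as x → -∞; each term tends to a finite value or vanishes.
Limit = 6.

Final answer: 6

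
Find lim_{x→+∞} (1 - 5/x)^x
As x → +∞: this is the defining limit (1 - 5/x)^x → e^(-5).
Limit = e^(-5).

Final answer: e^(-5)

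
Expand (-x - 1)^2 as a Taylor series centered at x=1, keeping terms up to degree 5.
4 + 4·(x - 1) + (x - 1)^2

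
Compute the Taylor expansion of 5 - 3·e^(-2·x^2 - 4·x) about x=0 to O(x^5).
10·x^4 + 8·x^3 - 18·x^2 + 12·x + 2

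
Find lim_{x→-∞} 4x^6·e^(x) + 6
The product is a 0·∞ indeterminate form at x → -∞.
Rewrite the product as 4x^6 / e^(-x) (an ∞/∞ form) and apply L'Hôpital, or use the standard hierarchy e^(|x|) ≫ |x^6| as x → -∞.
The indeterminate product → 0, so the limit = 6.

Final answer: 6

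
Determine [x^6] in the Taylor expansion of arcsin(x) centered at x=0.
Expand to order 6: arcsin(x) = 3·x^5/40 + x^3/6 + x + O(x^7).
The coefficient of x^6 is 0.

Final answer: 0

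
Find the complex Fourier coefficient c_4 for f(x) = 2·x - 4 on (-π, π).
Compute the real Fourier coefficients first: a_4 = 0, b_4 = -1.
Then c_4 = (a_4 − i·b_4)/2 = i/2.

Final answer: i/2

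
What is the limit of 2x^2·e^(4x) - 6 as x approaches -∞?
The product is a 0·∞ indeterminate form at x → -∞.
Rewrite the product as 2x^2 / e^(-4x) (an ∞/∞ form) and apply L'Hôpital, or use the standard hierarchy e^(4|x|) ≫ |x^2| as x → -∞.
The indeterminate product → 0, so the limit = -6.

Final answer: -6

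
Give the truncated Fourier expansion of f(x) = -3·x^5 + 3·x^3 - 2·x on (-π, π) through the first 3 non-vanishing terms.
(-760 - 6·π^4 + 126·π^2)·sin(x) + (-18·π^2 + 29 + 3·π^4)·sin(2·x) + (-2·π^4 - 152/27 + 58·π^2/9)·sin(3·x)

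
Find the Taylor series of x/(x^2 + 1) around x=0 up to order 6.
x^5 - x^3 + x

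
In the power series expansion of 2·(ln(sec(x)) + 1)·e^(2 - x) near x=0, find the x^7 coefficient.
Expand to order 7: 2·(ln(sec(x)) + 1)·e^(2 - x) = -17·x^7·e^(2)/210 + 31·x^6·e^(2)/180 - 7·x^5·e^(2)/20 + 3·x^4·e^(2)/4 - 4·x^3·e^(2)/3 + 2·x^2·e^(2) - 2·x·e^(2) + 2·e^(2) + O(x^8).
The coefficient of x^7 is -17·e^(2)/210.

Final answer: -17·e^(2)/210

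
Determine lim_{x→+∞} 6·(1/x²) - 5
Evaluate the dominant behaviour as x → +∞; each term tends to a finite value or vanishes.
Limit = -5.

Final answer: -5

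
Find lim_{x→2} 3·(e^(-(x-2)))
Direct substitution at x = 2 gives 3.

Final answer: 3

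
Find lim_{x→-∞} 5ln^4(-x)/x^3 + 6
The quotient is an ∞/∞ indeterminate form as x → -∞.
Compare growth rates of the dominant terms (exponentials ≫ polynomials ≫ logarithms), or apply L'Hôpital's rule; the quotient → 0.
Adding the constant: 0 + 6 = 6. Limit = 6.

Final answer: 6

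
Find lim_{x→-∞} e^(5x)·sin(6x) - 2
Evaluate the dominant behaviour as x → -∞; each term tends to a finite value or vanishes.
Limit = -2.

Final answer: -2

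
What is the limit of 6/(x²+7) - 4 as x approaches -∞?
Evaluate the dominant behaviour as x → -∞; each term tends to a finite value or vanishes.
Limit = -4.

Final answer: -4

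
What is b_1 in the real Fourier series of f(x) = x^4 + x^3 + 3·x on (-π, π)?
b_1 = (1/π) ∫_{-π}^{π} f(x)·sin(1x) dx.
Evaluate the integral (use parity and integration by parts as needed): b_1 = -6 + 2·π^2.

Final answer: -6 + 2·π^2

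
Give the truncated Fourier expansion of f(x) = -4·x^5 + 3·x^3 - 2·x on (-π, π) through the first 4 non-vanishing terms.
(-1000 - 8·π^4 + 166·π^2)·sin(x) + (-23·π^2 + 73/2 + 4·π^4)·sin(2·x) + (-8·π^4/3 - 536/81 + 214·π^2/27)·sin(3·x) + (-4·π^2 + 5/2 + 2·π^4)·sin(4·x)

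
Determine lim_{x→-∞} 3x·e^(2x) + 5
The product is a 0·∞ indeterminate form at x → -∞.
Rewrite the product as 3x / e^(-2x) (an ∞/∞ form) and apply L'Hôpital, or use the standard hierarchy e^(2|x|) ≫ |x| as x → -∞.
The indeterminate product → 0, so the limit = 5.

Final answer: 5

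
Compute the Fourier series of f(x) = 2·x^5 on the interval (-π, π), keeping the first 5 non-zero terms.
(-80·π^2 + 4·π^4 + 480)·sin(x) + (-2·π^4 - 15 + 10·π^2)·sin(2·x) + (-80·π^2/27 + 160/81 + 4·π^4/3)·sin(3·x) + (-π^4 - 15/32 + 5·π^2/4)·sin(4·x) + (-16·π^2/25 + 96/625 + 4·π^4/5)·sin(5·x)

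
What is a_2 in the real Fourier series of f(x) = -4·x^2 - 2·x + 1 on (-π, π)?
a_2 = (1/π) ∫_{-π}^{π} f(x)·cos(2x) dx.
Evaluate the integral (use parity and integration by parts as needed): a_2 = -4.

Final answer: -4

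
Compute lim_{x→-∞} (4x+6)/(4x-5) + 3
Evaluate the dominant behaviour as x → -∞; each term tends to a finite value or vanishes.
Limit = 4.

Final answer: 4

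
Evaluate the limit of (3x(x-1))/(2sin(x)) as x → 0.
Both numerator and denominator → 0 as x → 0; this is a 0/0 indeterminate form.
Expand each to leading order near x = 0: numerator ~ -3·x, denominator ~ 2·x.
The limit of the ratio is -3/2.

Final answer: -3/2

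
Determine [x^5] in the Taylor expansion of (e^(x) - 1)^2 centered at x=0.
Expand to order 5: (e^(x) - 1)^2 = x^5/4 + 7·x^4/12 + x^3 + x^2 + O(x^6).
The coefficient of x^5 is 1/4.

Final answer: 1/4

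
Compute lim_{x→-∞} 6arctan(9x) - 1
Evaluate the dominant behaviour as x → -∞; each term tends to a finite value or vanishes.
Limit = -3·π - 1.

Final answer: -3·π - 1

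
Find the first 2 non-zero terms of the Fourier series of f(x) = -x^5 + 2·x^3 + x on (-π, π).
(-262 - 2·π^4 + 44·π^2)·sin(x) + (-7·π^2 + 19/2 + π^4)·sin(2·x)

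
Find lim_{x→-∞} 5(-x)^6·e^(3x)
This is a 0·∞ indeterminate form at x → -∞.
Rewrite the product as 5(-x)^6 / e^(-3x) (an ∞/∞ form) and apply L'Hôpital, or use the standard hierarchy e^(3|x|) ≫ |(-x)^6| as x → -∞.
The indeterminate product → 0, so the limit = 0.

Final answer: 0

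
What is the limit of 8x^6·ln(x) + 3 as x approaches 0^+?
The product is a 0·∞ indeterminate form at x → 0⁺.
Rewrite the product as 8·ln(x) / x^(-6) and apply L'Hôpital, or use the standard hierarchy x^(-6) ≫ |ln x| as x → 0⁺.
The indeterminate product → 0, so the limit = 3.

Final answer: 3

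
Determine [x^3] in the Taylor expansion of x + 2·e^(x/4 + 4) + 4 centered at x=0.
Expand to order 3: x + 2·e^(x/4 + 4) + 4 = x^3·e^(4)/192 + x^2·e^(4)/16 + x·(1 + e^(4)/2) + 4 + 2·e^(4) + O(x^4).
The coefficient of x^3 is e^(4)/192.

Final answer: e^(4)/192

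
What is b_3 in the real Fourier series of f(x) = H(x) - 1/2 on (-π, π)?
b_3 = (1/π) ∫_{-π}^{π} f(x)·sin(3x) dx.
Evaluate the integral (use parity and integration by parts as needed): b_3 = 2/(3·π).

Final answer: 2/(3·π)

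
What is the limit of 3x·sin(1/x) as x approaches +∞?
As x → +∞: let u = 1/x → 0⁺; then 3·x·sin(1/x) = 3·1·sin(u)/u → 3·1·1 = 3.
Limit = 3.

Final answer: 3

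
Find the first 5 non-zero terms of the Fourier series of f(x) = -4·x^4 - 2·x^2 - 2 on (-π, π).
(-184 + 32·π^2)·cos(x) + (10 - 8·π^2)·cos(2·x) + (-40/27 + 32·π^2/9)·cos(3·x) + (1/4 - 2·π^2)·cos(4·x) - 4·π^4/5 - 2·π^2/3 - 2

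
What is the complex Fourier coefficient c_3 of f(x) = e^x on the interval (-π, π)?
Compute the real Fourier coefficients first: a_3 = (1 - e^(2·π))·e^(-π)/(10·π), b_3 = (-3 + 3·e^(2·π))·e^(-π)/(10·π).
Then c_3 = (a_3 − i·b_3)/2 = -e^(π)/(20·π) + e^(-π)/(20·π) - 3·i·e^(π)/(20·π) + 3·i·e^(-π)/(20·π).

Final answer: -e^(π)/(20·π) + e^(-π)/(20·π) - 3·i·e^(π)/(20·π) + 3·i·e^(-π)/(20·π)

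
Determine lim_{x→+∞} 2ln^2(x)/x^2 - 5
The quotient is an ∞/∞ indeterminate form as x → +∞.
The polynomial denominator x^2 dominates the logarithmic numerator (any positive power of x ≫ ln^2(x) as x → ∞), so the quotient → 0.
Adding the constant: 0 - 5 = -5. Limit = -5.

Final answer: -5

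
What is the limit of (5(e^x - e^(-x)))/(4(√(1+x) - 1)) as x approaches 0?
Both numerator and denominator → 0 as x → 0; this is a 0/0 indeterminate form.
Expand each to leading order near x = 0: numerator ~ 10·x, denominator ~ 2·x.
The limit of the ratio is 5.

Final answer: 5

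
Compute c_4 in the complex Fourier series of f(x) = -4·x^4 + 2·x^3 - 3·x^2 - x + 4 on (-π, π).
Compute the real Fourier coefficients first: a_4 = -2·π^2, b_4 = 7/8 - π^2.
Then c_4 = (a_4 − i·b_4)/2 = -π^2 - 7·i/16 + i·π^2/2.

Final answer: -π^2 - 7·i/16 + i·π^2/2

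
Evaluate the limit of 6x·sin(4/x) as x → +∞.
As x → +∞: let u = 4/x → 0⁺; then 6·x·sin(4/x) = 6·4·sin(u)/u → 6·4·1 = 24.
Limit = 24.

Final answer: 24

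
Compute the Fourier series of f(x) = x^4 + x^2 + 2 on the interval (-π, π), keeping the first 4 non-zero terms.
(44 - 8·π^2)·cos(x) + (-2 + 2·π^2)·cos(2·x) + (4/27 - 8·π^2/9)·cos(3·x) + 2 + π^2/3 + π^4/5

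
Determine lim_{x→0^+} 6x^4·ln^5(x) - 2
The product is a 0·∞ indeterminate form at x → 0⁺.
Rewrite the product as 6·ln^5(x) / x^(-4) and apply L'Hôpital, or use the standard hierarchy x^(-4) ≫ |ln x|^5 as x → 0⁺.
The indeterminate product → 0, so the limit = -2.

Final answer: -2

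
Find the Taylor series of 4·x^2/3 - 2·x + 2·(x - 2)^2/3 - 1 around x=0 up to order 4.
2·x^2 - 14·x/3 + 5/3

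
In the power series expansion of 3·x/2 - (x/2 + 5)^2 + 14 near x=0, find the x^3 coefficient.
Expand to order 3: 3·x/2 - (x/2 + 5)^2 + 14 = -x^2/4 - 7·x/2 - 11 + O(x^4).
The coefficient of x^3 is 0.

Final answer: 0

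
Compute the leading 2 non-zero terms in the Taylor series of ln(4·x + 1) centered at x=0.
-8·x^2 + 4·x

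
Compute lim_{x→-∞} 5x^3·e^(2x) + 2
The product is a 0·∞ indeterminate form at x → -∞.
Rewrite the product as 5x^3 / e^(-2x) (an ∞/∞ form) and apply L'Hôpital, or use the standard hierarchy e^(2|x|) ≫ |x^3| as x → -∞.
The indeterminate product → 0, so the limit = 2.

Final answer: 2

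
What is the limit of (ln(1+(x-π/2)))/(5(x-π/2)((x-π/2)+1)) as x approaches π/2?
Both numerator and denominator → 0 as x → π/2; this is a 0/0 indeterminate form.
Expand each to leading order near x = π/2: numerator ~ (x - π/2), denominator ~ 5·(x - π/2).
The limit of the ratio is 1/5.

Final answer: 1/5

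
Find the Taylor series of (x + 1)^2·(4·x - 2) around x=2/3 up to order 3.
50/27 + 40·(x - 2/3)/3 + 14·(x - 2/3)^2 + 4·(x - 2/3)^3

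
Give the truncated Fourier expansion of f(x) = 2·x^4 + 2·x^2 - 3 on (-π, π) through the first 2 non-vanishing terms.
(88 - 16·π^2)·cos(x) - 3 + 2·π^2/3 + 2·π^4/5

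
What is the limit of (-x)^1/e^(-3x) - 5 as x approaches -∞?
The quotient is an ∞/∞ indeterminate form as x → -∞.
Compare growth rates of the dominant terms (exponentials ≫ polynomials ≫ logarithms), or apply L'Hôpital's rule; the quotient → 0.
Adding the constant: 0 - 5 = -5. Limit = -5.

Final answer: -5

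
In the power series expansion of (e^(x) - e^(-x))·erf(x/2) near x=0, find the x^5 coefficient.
Expand to order 5: (e^(x) - e^(-x))·erf(x/2) = x^4/(6·√(π)) + 2·x^2/√(π) + O(x^6).
The coefficient of x^5 is 0.

Final answer: 0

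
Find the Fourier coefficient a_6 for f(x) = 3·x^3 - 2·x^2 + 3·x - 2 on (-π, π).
a_6 = (1/π) ∫_{-π}^{π} f(x)·cos(6x) dx.
Evaluate the integral (use parity and integration by parts as needed): a_6 = -2/9.

Final answer: -2/9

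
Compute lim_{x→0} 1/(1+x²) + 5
Direct substitution at x = 0 gives 6.

Final answer: 6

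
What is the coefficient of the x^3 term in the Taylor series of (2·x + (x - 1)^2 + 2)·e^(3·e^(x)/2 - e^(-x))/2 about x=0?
Expand to order 3: (2·x + (x - 1)^2 + 2)·e^(3·e^(x)/2 - e^(-x))/2 = 215·x^3·e^(1/2)/32 + 89·x^2·e^(1/2)/16 + 15·x·e^(1/2)/4 + 3·e^(1/2)/2 + O(x^4).
The coefficient of x^3 is 215·e^(1/2)/32.

Final answer: 215·e^(1/2)/32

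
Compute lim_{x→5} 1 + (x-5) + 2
Direct substitution at x = 5 gives 3.

Final answer: 3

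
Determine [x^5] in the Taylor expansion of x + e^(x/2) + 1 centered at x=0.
Expand to order 5: x + e^(x/2) + 1 = x^5/3840 + x^4/384 + x^3/48 + x^2/8 + 3·x/2 + 2 + O(x^6).
The coefficient of x^5 is 1/3840.

Final answer: 1/3840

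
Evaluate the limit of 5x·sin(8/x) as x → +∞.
As x → +∞: let u = 8/x → 0⁺; then 5·x·sin(8/x) = 5·8·sin(u)/u → 5·8·1 = 40.
Limit = 40.

Final answer: 40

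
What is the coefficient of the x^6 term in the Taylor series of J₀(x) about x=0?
Expand to order 6: J₀(x) = -x^6/2304 + x^4/64 - x^2/4 + 1 + O(x^7).
The coefficient of x^6 is -1/2304.

Final answer: -1/2304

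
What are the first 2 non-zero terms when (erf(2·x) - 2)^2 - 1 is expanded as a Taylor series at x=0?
-16·x/√(π) + 3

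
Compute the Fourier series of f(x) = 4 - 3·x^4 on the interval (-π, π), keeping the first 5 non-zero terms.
(-144 + 24·π^2)·cos(x) + (9 - 6·π^2)·cos(2·x) + (-16/9 + 8·π^2/3)·cos(3·x) + (9/16 - 3·π^2/2)·cos(4·x) - 3·π^4/5 + 4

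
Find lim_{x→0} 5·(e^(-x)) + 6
Direct substitution at x = 0 gives 11.

Final answer: 11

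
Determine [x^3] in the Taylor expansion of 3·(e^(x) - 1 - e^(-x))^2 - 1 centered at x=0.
Expand to order 3: 3·(e^(x) - 1 - e^(-x))^2 - 1 = -2·x^3 + 12·x^2 - 12·x + 2 + O(x^4).
The coefficient of x^3 is -2.

Final answer: -2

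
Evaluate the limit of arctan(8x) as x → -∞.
Evaluate the dominant behaviour as x → -∞; each term tends to a finite value or vanishes.
Limit = -π/2.

Final answer: -π/2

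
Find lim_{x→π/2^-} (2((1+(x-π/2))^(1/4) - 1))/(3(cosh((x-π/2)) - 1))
Both numerator and denominator → 0 as x → π/2^-; this is a 0/0 indeterminate form.
Expand each to leading order near x = π/2: numerator ~ (x - π/2)/2, denominator ~ 3·(x - π/2)^2/2.
The limit of the ratio is -∞.

Final answer: -∞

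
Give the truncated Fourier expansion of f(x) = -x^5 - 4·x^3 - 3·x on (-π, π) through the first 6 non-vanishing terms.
(-198 - 2·π^4 + 32·π^2)·sin(x) + (-π^2 + 9/2 + π^4)·sin(2·x) + (-2·π^4/3 - 32·π^2/27 - 98/81)·sin(3·x) + (63/64 + 11·π^2/8 + π^4/2)·sin(4·x) + (-2·π^4/5 - 32·π^2/25 - 558/625)·sin(5·x) + (131/162 + 31·π^2/27 + π^4/3)·sin(6·x)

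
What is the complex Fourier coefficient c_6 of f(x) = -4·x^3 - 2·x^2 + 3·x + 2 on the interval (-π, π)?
Compute the real Fourier coefficients first: a_6 = -2/9, b_6 = -11/9 + 4·π^2/3.
Then c_6 = (a_6 − i·b_6)/2 = -1/9 - 2·i·π^2/3 + 11·i/18.

Final answer: -1/9 - 2·i·π^2/3 + 11·i/18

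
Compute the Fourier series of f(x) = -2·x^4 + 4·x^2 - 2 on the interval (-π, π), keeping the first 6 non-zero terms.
(-112 + 16·π^2)·cos(x) + (10 - 4·π^2)·cos(2·x) + (-80/27 + 16·π^2/9)·cos(3·x) + (11/8 - π^2)·cos(4·x) + (-496/625 + 16·π^2/25)·cos(5·x) - 2·π^4/5 - 2 + 4·π^2/3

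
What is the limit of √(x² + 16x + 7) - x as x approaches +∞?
This is an ∞ − ∞ indeterminate form.
Multiply and divide by the conjugate √(x²+16x + 7) + x; the x² terms cancel, leaving (16x + 7)/(√(x²+16x + 7)+x) → 16/2 = 8.
Limit = 8.

Final answer: 8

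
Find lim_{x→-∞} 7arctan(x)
Evaluate the dominant behaviour as x → -∞; each term tends to a finite value or vanishes.
Limit = -7·π/2.

Final answer: -7·π/2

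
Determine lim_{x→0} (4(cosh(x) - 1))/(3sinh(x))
Both numerator and denominator → 0 as x → 0; this is a 0/0 indeterminate form.
Expand each to leading order near x = 0: numerator ~ 2·x^2, denominator ~ 3·x.
The limit of the ratio is 0.

Final answer: 0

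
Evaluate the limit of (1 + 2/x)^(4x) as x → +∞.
As x → +∞: write (1 + 2/x)^(4x) = ((1 + 2/x)^x)^4 → (e^2)^4 = e^8.
Limit = e^(8).

Final answer: e^(8)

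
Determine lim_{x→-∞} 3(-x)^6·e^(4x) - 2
The product is a 0·∞ indeterminate form at x → -∞.
Rewrite the product as 3(-x)^6 / e^(-4x) (an ∞/∞ form) and apply L'Hôpital, or use the standard hierarchy e^(4|x|) ≫ |(-x)^6| as x → -∞.
The indeterminate product → 0, so the limit = -2.

Final answer: -2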